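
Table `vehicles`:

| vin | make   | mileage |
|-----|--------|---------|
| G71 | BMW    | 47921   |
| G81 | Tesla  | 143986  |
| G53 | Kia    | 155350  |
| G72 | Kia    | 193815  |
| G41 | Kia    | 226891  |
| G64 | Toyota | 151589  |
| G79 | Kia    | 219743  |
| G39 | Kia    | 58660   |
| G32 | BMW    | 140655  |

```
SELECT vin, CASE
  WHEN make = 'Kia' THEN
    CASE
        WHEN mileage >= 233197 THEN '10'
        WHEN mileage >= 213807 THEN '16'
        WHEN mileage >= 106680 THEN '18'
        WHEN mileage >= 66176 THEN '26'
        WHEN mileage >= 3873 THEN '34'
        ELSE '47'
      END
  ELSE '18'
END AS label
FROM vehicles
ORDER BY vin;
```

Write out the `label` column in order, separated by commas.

vin=G32: make='BMW' → outer ELSE → 18
vin=G39: make='Kia' → inner[mileage >= 3873] → 34
vin=G41: make='Kia' → inner[mileage >= 213807] → 16
vin=G53: make='Kia' → inner[mileage >= 106680] → 18
vin=G64: make='Toyota' → outer ELSE → 18
vin=G71: make='BMW' → outer ELSE → 18
vin=G72: make='Kia' → inner[mileage >= 106680] → 18
vin=G79: make='Kia' → inner[mileage >= 213807] → 16
vin=G81: make='Tesla' → outer ELSE → 18

18, 34, 16, 18, 18, 18, 18, 16, 18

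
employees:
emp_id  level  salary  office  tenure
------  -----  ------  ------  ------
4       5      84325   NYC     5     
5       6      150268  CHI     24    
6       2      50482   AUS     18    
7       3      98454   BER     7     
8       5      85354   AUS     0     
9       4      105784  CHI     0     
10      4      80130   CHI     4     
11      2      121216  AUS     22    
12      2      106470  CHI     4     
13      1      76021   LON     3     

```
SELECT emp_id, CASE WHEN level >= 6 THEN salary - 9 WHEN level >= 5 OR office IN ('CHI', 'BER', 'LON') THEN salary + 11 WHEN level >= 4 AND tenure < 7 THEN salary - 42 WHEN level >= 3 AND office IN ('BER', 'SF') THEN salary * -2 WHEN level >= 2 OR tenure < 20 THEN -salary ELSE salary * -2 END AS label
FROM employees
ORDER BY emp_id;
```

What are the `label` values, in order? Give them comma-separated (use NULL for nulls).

84336, 150259, -50482, 98465, 85365, 105795, 80141, -121216, 106481, 76032

emp_id=4: level >= 5 OR office IN ('CHI', 'BER', 'LON') → 84336
emp_id=5: level >= 6 → 150259
emp_id=6: level >= 2 OR tenure < 20 → -50482
emp_id=7: level >= 5 OR office IN ('CHI', 'BER', 'LON') → 98465
emp_id=8: level >= 5 OR office IN ('CHI', 'BER', 'LON') → 85365
emp_id=9: level >= 5 OR office IN ('CHI', 'BER', 'LON') → 105795
emp_id=10: level >= 5 OR office IN ('CHI', 'BER', 'LON') → 80141
emp_id=11: level >= 2 OR tenure < 20 → -121216
emp_id=12: level >= 5 OR office IN ('CHI', 'BER', 'LON') → 106481
emp_id=13: level >= 5 OR office IN ('CHI', 'BER', 'LON') → 76032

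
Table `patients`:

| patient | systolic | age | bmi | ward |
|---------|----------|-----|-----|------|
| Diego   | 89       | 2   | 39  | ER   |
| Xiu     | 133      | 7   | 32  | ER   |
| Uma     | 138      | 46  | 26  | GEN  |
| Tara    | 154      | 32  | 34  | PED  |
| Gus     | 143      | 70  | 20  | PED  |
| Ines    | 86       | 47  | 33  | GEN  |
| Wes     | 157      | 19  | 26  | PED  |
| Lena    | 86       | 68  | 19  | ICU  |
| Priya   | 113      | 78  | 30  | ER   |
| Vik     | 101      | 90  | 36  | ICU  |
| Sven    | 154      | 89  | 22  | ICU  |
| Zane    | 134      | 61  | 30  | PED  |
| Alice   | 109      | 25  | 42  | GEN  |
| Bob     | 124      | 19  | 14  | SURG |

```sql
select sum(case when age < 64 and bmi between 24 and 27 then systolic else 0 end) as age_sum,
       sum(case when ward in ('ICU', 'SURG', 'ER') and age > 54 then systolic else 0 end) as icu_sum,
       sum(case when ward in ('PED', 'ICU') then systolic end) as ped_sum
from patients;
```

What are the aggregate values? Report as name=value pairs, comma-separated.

[age_sum: age < 64 and bmi between 24 and 27]
patient=Diego: ✗
patient=Xiu: ✗
patient=Uma: ✓ → 138
patient=Tara: ✗
patient=Gus: ✗
patient=Ines: ✗
patient=Wes: ✓ → 157
patient=Lena: ✗
patient=Priya: ✗
patient=Vik: ✗
patient=Sven: ✗
patient=Zane: ✗
patient=Alice: ✗
patient=Bob: ✗
age_sum = 138 + 157 = 295
—
[icu_sum: ward in ('ICU', 'SURG', 'ER') and age > 54]
patient=Diego: ✗
patient=Xiu: ✗
patient=Uma: ✗
patient=Tara: ✗
patient=Gus: ✗
patient=Ines: ✗
patient=Wes: ✗
patient=Lena: ✓ → 86
patient=Priya: ✓ → 113
patient=Vik: ✓ → 101
patient=Sven: ✓ → 154
patient=Zane: ✗
patient=Alice: ✗
patient=Bob: ✗
icu_sum = 86 + 113 + 101 + 154 = 454
—
[ped_sum: ward in ('PED', 'ICU')]
patient=Diego: ✗
patient=Xiu: ✗
patient=Uma: ✗
patient=Tara: ✓ → 154
patient=Gus: ✓ → 143
patient=Ines: ✗
patient=Wes: ✓ → 157
patient=Lena: ✓ → 86
patient=Priya: ✗
patient=Vik: ✓ → 101
patient=Sven: ✓ → 154
patient=Zane: ✓ → 134
patient=Alice: ✗
patient=Bob: ✗
ped_sum = 154 + 143 + 157 + 86 + 101 + 154 + 134 = 929

age_sum=295, icu_sum=454, ped_sum=929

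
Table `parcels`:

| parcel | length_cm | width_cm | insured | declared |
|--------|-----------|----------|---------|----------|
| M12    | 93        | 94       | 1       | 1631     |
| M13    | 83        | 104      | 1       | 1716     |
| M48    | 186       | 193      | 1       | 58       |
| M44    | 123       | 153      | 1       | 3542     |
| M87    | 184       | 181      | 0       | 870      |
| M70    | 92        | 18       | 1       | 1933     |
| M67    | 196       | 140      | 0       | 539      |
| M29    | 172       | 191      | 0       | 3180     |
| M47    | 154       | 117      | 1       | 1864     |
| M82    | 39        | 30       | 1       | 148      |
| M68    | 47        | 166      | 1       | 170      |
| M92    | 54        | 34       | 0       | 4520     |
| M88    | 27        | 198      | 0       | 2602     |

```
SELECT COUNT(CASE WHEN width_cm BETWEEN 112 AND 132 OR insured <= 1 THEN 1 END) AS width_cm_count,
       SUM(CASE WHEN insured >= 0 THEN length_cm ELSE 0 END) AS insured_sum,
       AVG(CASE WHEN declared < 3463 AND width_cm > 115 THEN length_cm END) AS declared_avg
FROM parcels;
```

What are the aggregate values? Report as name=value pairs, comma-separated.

[width_cm_count: width_cm BETWEEN 112 AND 132 OR insured <= 1]
parcel=M12: ✓ → 1
parcel=M13: ✓ → 1
parcel=M48: ✓ → 1
parcel=M44: ✓ → 1
parcel=M87: ✓ → 1
parcel=M70: ✓ → 1
parcel=M67: ✓ → 1
parcel=M29: ✓ → 1
parcel=M47: ✓ → 1
parcel=M82: ✓ → 1
parcel=M68: ✓ → 1
parcel=M92: ✓ → 1
parcel=M88: ✓ → 1
width_cm_count = COUNT(1, 1, 1, 1, 1, 1, 1, 1, 1, 1, 1, 1, 1) = 13
—
[insured_sum: insured >= 0]
parcel=M12: ✓ → 93
parcel=M13: ✓ → 83
parcel=M48: ✓ → 186
parcel=M44: ✓ → 123
parcel=M87: ✓ → 184
parcel=M70: ✓ → 92
parcel=M67: ✓ → 196
parcel=M29: ✓ → 172
parcel=M47: ✓ → 154
parcel=M82: ✓ → 39
parcel=M68: ✓ → 47
parcel=M92: ✓ → 54
parcel=M88: ✓ → 27
insured_sum = 93 + 83 + 186 + 123 + 184 + 92 + 196 + 172 + 154 + 39 + 47 + 54 + 27 = 1450
—
[declared_avg: declared < 3463 AND width_cm > 115]
parcel=M12: ✗
parcel=M13: ✗
parcel=M48: ✓ → 186
parcel=M44: ✗
parcel=M87: ✓ → 184
parcel=M70: ✗
parcel=M67: ✓ → 196
parcel=M29: ✓ → 172
parcel=M47: ✓ → 154
parcel=M82: ✗
parcel=M68: ✓ → 47
parcel=M92: ✗
parcel=M88: ✓ → 27
declared_avg = (186 + 184 + 196 + 172 + 154 + 47 + 27) / 7 = 138

width_cm_count=13, insured_sum=1450, declared_avg=138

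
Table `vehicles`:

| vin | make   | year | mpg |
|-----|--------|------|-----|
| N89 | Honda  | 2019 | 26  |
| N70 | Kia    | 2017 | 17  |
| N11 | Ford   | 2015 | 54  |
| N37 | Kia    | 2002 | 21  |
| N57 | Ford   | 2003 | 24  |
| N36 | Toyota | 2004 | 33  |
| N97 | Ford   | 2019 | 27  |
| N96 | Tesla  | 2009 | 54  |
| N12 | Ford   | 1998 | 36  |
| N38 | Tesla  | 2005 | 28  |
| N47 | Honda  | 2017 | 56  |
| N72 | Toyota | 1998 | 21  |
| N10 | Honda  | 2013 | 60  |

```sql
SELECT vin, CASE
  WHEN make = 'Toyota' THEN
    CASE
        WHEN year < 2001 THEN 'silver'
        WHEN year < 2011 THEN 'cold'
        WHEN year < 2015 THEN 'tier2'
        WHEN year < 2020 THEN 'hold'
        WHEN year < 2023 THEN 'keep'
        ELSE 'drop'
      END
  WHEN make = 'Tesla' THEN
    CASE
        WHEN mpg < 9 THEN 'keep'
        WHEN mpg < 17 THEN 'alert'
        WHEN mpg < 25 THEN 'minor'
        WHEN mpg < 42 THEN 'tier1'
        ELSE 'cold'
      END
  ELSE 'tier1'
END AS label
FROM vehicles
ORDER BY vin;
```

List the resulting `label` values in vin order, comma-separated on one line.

tier1, tier1, tier1, cold, tier1, tier1, tier1, tier1, tier1, silver, tier1, cold, tier1

vin=N10: make='Honda' → outer ELSE → tier1
vin=N11: make='Ford' → outer ELSE → tier1
vin=N12: make='Ford' → outer ELSE → tier1
vin=N36: make='Toyota' → inner[year < 2011] → cold
vin=N37: make='Kia' → outer ELSE → tier1
vin=N38: make='Tesla' → inner[mpg < 42] → tier1
vin=N47: make='Honda' → outer ELSE → tier1
vin=N57: make='Ford' → outer ELSE → tier1
vin=N70: make='Kia' → outer ELSE → tier1
vin=N72: make='Toyota' → inner[year < 2001] → silver
vin=N89: make='Honda' → outer ELSE → tier1
vin=N96: make='Tesla' → inner[ELSE] → cold
vin=N97: make='Ford' → outer ELSE → tier1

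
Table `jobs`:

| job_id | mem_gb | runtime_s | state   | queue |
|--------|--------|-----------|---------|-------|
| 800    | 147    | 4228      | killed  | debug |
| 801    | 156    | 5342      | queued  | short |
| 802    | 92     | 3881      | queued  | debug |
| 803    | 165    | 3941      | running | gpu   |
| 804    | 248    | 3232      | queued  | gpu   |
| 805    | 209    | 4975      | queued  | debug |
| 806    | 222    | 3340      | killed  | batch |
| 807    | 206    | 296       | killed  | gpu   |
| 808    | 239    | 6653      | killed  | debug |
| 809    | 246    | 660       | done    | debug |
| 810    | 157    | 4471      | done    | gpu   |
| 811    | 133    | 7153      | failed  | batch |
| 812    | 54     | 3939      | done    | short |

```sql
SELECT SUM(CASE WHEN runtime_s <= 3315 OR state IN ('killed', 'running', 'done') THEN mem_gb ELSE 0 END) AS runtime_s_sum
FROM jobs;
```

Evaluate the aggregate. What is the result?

1684

job_id=800: ✓ → 147
job_id=801: ✗
job_id=802: ✗
job_id=803: ✓ → 165
job_id=804: ✓ → 248
job_id=805: ✗
job_id=806: ✓ → 222
job_id=807: ✓ → 206
job_id=808: ✓ → 239
job_id=809: ✓ → 246
job_id=810: ✓ → 157
job_id=811: ✗
job_id=812: ✓ → 54
runtime_s_sum = 147 + 165 + 248 + 222 + 206 + 239 + 246 + 157 + 54 = 1684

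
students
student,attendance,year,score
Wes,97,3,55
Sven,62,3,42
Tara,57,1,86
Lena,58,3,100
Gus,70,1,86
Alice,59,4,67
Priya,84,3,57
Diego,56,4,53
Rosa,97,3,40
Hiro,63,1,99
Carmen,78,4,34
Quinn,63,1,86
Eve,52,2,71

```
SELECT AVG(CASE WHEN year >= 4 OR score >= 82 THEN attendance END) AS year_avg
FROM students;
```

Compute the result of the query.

student=Wes: ✗
student=Sven: ✗
student=Tara: ✓ → 57
student=Lena: ✓ → 58
student=Gus: ✓ → 70
student=Alice: ✓ → 59
student=Priya: ✗
student=Diego: ✓ → 56
student=Rosa: ✗
student=Hiro: ✓ → 63
student=Carmen: ✓ → 78
student=Quinn: ✓ → 63
student=Eve: ✗
year_avg = (57 + 58 + 70 + 59 + 56 + 63 + 78 + 63) / 8 = 63

63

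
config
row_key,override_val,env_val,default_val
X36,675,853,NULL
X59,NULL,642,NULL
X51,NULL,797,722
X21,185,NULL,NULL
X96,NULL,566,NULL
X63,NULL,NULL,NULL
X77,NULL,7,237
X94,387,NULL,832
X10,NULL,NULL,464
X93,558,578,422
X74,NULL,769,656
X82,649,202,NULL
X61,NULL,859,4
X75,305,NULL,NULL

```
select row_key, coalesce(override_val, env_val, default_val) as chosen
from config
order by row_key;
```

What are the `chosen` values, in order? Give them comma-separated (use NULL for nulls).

row_key=X10: override_val=NULL, env_val=NULL, default_val=464 → 464
row_key=X21: override_val=185 → 185
row_key=X36: override_val=675 → 675
row_key=X51: override_val=NULL, env_val=797 → 797
row_key=X59: override_val=NULL, env_val=642 → 642
row_key=X61: override_val=NULL, env_val=859 → 859
row_key=X63: override_val=NULL, env_val=NULL, default_val=NULL (all NULL) → NULL
row_key=X74: override_val=NULL, env_val=769 → 769
row_key=X75: override_val=305 → 305
row_key=X77: override_val=NULL, env_val=7 → 7
row_key=X82: override_val=649 → 649
row_key=X93: override_val=558 → 558
row_key=X94: override_val=387 → 387
row_key=X96: override_val=NULL, env_val=566 → 566

464, 185, 675, 797, 642, 859, NULL, 769, 305, 7, 649, 558, 387, 566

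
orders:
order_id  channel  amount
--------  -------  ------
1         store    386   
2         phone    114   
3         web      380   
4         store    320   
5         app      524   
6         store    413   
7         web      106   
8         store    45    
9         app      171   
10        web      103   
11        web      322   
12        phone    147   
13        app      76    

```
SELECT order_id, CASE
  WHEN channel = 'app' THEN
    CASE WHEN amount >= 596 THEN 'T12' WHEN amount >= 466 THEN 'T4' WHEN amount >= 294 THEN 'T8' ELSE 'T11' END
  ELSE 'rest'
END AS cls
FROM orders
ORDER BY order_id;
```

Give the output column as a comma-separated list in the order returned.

rest, rest, rest, rest, T4, rest, rest, rest, T11, rest, rest, rest, T11

order_id=1: channel='store' → outer ELSE → rest
order_id=2: channel='phone' → outer ELSE → rest
order_id=3: channel='web' → outer ELSE → rest
order_id=4: channel='store' → outer ELSE → rest
order_id=5: channel='app' → inner[amount >= 466] → T4
order_id=6: channel='store' → outer ELSE → rest
order_id=7: channel='web' → outer ELSE → rest
order_id=8: channel='store' → outer ELSE → rest
order_id=9: channel='app' → inner[ELSE] → T11
order_id=10: channel='web' → outer ELSE → rest
order_id=11: channel='web' → outer ELSE → rest
order_id=12: channel='phone' → outer ELSE → rest
order_id=13: channel='app' → inner[ELSE] → T11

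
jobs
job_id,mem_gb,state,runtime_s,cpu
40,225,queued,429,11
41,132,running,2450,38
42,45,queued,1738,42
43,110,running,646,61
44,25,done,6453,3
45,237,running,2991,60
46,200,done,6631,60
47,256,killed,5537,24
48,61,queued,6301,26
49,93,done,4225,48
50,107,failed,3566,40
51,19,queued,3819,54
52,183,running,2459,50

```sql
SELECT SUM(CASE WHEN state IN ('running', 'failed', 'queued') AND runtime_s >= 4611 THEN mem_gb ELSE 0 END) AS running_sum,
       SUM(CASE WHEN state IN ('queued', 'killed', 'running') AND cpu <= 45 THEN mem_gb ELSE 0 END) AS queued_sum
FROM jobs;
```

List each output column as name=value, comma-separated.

[running_sum: state IN ('running', 'failed', 'queued') AND runtime_s >= 4611]
job_id=40: ✗
job_id=41: ✗
job_id=42: ✗
job_id=43: ✗
job_id=44: ✗
job_id=45: ✗
job_id=46: ✗
job_id=47: ✗
job_id=48: ✓ → 61
job_id=49: ✗
job_id=50: ✗
job_id=51: ✗
job_id=52: ✗
running_sum = 61
—
[queued_sum: state IN ('queued', 'killed', 'running') AND cpu <= 45]
job_id=40: ✓ → 225
job_id=41: ✓ → 132
job_id=42: ✓ → 45
job_id=43: ✗
job_id=44: ✗
job_id=45: ✗
job_id=46: ✗
job_id=47: ✓ → 256
job_id=48: ✓ → 61
job_id=49: ✗
job_id=50: ✗
job_id=51: ✗
job_id=52: ✗
queued_sum = 225 + 132 + 45 + 256 + 61 = 719

running_sum=61, queued_sum=719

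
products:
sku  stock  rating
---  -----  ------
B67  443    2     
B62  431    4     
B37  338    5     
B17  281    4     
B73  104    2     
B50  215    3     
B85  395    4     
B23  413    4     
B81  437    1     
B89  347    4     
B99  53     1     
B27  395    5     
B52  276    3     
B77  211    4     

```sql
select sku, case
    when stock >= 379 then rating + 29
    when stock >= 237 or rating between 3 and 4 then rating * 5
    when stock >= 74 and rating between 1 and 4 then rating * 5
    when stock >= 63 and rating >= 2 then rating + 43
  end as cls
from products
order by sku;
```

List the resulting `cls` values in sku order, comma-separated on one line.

sku=B17: stock >= 237 or rating between 3 and 4 → 20
sku=B23: stock >= 379 → 33
sku=B27: stock >= 379 → 34
sku=B37: stock >= 237 or rating between 3 and 4 → 25
sku=B50: stock >= 237 or rating between 3 and 4 → 15
sku=B52: stock >= 237 or rating between 3 and 4 → 15
sku=B62: stock >= 379 → 33
sku=B67: stock >= 379 → 31
sku=B73: stock >= 74 and rating between 1 and 4 → 10
sku=B77: stock >= 237 or rating between 3 and 4 → 20
sku=B81: stock >= 379 → 30
sku=B85: stock >= 379 → 33
sku=B89: stock >= 237 or rating between 3 and 4 → 20
sku=B99: (no match → NULL) → NULL

20, 33, 34, 25, 15, 15, 33, 31, 10, 20, 30, 33, 20, NULL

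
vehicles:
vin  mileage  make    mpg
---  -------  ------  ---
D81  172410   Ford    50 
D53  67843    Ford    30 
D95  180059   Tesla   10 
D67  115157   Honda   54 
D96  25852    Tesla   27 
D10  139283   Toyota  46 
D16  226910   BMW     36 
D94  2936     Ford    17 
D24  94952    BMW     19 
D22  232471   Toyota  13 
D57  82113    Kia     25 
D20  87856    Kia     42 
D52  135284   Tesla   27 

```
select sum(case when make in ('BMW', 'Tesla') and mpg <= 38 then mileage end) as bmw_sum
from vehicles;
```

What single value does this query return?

663057

vin=D81: ✗
vin=D53: ✗
vin=D95: ✓ → 180059
vin=D67: ✗
vin=D96: ✓ → 25852
vin=D10: ✗
vin=D16: ✓ → 226910
vin=D94: ✗
vin=D24: ✓ → 94952
vin=D22: ✗
vin=D57: ✗
vin=D20: ✗
vin=D52: ✓ → 135284
bmw_sum = 180059 + 25852 + 226910 + 94952 + 135284 = 663057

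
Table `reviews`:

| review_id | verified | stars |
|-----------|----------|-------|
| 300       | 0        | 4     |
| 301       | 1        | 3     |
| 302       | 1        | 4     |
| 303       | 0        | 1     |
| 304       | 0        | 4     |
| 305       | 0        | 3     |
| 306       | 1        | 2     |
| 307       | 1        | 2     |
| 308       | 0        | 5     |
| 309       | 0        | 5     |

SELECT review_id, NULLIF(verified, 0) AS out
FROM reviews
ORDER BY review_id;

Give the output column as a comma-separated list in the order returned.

NULL, 1, 1, NULL, NULL, NULL, 1, 1, NULL, NULL

review_id=300: verified=0 vs 0: equal → NULL
review_id=301: verified=1 vs 0: differ → 1
review_id=302: verified=1 vs 0: differ → 1
review_id=303: verified=0 vs 0: equal → NULL
review_id=304: verified=0 vs 0: equal → NULL
review_id=305: verified=0 vs 0: equal → NULL
review_id=306: verified=1 vs 0: differ → 1
review_id=307: verified=1 vs 0: differ → 1
review_id=308: verified=0 vs 0: equal → NULL
review_id=309: verified=0 vs 0: equal → NULL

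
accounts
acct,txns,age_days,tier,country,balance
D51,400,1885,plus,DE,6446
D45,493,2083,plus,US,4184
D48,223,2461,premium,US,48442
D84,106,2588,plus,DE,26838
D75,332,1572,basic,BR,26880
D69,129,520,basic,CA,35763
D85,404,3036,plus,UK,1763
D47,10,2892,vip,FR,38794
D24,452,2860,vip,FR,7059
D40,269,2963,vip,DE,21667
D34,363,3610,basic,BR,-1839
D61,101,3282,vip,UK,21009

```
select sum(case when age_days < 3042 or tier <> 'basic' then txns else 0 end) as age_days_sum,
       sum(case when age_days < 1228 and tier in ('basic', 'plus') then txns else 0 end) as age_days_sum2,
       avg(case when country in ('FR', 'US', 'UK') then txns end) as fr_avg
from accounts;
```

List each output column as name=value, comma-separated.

age_days_sum=2919, age_days_sum2=129, fr_avg=280.5

[age_days_sum: age_days < 3042 or tier <> 'basic']
acct=D51: ✓ → 400
acct=D45: ✓ → 493
acct=D48: ✓ → 223
acct=D84: ✓ → 106
acct=D75: ✓ → 332
acct=D69: ✓ → 129
acct=D85: ✓ → 404
acct=D47: ✓ → 10
acct=D24: ✓ → 452
acct=D40: ✓ → 269
acct=D34: ✗
acct=D61: ✓ → 101
age_days_sum = 400 + 493 + 223 + 106 + 332 + 129 + 404 + 10 + 452 + 269 + 101 = 2919
—
[age_days_sum2: age_days < 1228 and tier in ('basic', 'plus')]
acct=D51: ✗
acct=D45: ✗
acct=D48: ✗
acct=D84: ✗
acct=D75: ✗
acct=D69: ✓ → 129
acct=D85: ✗
acct=D47: ✗
acct=D24: ✗
acct=D40: ✗
acct=D34: ✗
acct=D61: ✗
age_days_sum2 = 129
—
[fr_avg: country in ('FR', 'US', 'UK')]
acct=D51: ✗
acct=D45: ✓ → 493
acct=D48: ✓ → 223
acct=D84: ✗
acct=D75: ✗
acct=D69: ✗
acct=D85: ✓ → 404
acct=D47: ✓ → 10
acct=D24: ✓ → 452
acct=D40: ✗
acct=D34: ✗
acct=D61: ✓ → 101
fr_avg = (493 + 223 + 404 + 10 + 452 + 101) / 6 = 280.5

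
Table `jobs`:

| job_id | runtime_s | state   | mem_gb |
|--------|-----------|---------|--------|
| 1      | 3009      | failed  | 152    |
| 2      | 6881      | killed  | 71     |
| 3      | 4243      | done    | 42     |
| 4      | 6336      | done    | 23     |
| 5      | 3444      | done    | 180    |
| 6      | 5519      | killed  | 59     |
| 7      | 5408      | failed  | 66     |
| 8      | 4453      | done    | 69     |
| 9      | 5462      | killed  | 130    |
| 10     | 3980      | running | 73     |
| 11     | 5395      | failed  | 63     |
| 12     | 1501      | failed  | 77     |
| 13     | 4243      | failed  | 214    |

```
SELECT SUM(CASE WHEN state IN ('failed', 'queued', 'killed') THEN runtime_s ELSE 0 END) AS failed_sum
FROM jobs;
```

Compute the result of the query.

job_id=1: ✓ → 3009
job_id=2: ✓ → 6881
job_id=3: ✗
job_id=4: ✗
job_id=5: ✗
job_id=6: ✓ → 5519
job_id=7: ✓ → 5408
job_id=8: ✗
job_id=9: ✓ → 5462
job_id=10: ✗
job_id=11: ✓ → 5395
job_id=12: ✓ → 1501
job_id=13: ✓ → 4243
failed_sum = 3009 + 6881 + 5519 + 5408 + 5462 + 5395 + 1501 + 4243 = 37418

37418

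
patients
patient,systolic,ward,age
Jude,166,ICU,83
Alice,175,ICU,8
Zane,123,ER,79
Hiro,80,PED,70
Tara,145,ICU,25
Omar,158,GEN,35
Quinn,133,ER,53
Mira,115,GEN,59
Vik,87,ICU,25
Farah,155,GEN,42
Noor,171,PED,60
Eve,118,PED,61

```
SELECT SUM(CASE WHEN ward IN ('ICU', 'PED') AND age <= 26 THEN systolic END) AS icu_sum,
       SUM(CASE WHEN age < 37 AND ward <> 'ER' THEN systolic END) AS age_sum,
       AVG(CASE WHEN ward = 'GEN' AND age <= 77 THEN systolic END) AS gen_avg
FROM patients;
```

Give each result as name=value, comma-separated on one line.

[icu_sum: ward IN ('ICU', 'PED') AND age <= 26]
patient=Jude: ✗
patient=Alice: ✓ → 175
patient=Zane: ✗
patient=Hiro: ✗
patient=Tara: ✓ → 145
patient=Omar: ✗
patient=Quinn: ✗
patient=Mira: ✗
patient=Vik: ✓ → 87
patient=Farah: ✗
patient=Noor: ✗
patient=Eve: ✗
icu_sum = 175 + 145 + 87 = 407
—
[age_sum: age < 37 AND ward <> 'ER']
patient=Jude: ✗
patient=Alice: ✓ → 175
patient=Zane: ✗
patient=Hiro: ✗
patient=Tara: ✓ → 145
patient=Omar: ✓ → 158
patient=Quinn: ✗
patient=Mira: ✗
patient=Vik: ✓ → 87
patient=Farah: ✗
patient=Noor: ✗
patient=Eve: ✗
age_sum = 175 + 145 + 158 + 87 = 565
—
[gen_avg: ward = 'GEN' AND age <= 77]
patient=Jude: ✗
patient=Alice: ✗
patient=Zane: ✗
patient=Hiro: ✗
patient=Tara: ✗
patient=Omar: ✓ → 158
patient=Quinn: ✗
patient=Mira: ✓ → 115
patient=Vik: ✗
patient=Farah: ✓ → 155
patient=Noor: ✗
patient=Eve: ✗
gen_avg = (158 + 115 + 155) / 3 = 142.6666666667

icu_sum=407, age_sum=565, gen_avg=142.6666666667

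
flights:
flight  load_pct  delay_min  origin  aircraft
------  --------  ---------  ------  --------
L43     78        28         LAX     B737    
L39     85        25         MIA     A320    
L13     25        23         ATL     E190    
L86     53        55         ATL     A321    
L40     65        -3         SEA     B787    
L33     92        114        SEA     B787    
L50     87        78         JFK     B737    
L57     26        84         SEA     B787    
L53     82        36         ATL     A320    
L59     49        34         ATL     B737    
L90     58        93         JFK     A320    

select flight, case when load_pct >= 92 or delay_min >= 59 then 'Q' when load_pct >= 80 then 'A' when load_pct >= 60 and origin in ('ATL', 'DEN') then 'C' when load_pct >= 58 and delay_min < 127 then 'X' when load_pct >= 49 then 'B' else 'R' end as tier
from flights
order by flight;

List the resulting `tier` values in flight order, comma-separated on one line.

flight=L13: ELSE → R
flight=L33: load_pct >= 92 or delay_min >= 59 → Q
flight=L39: load_pct >= 80 → A
flight=L40: load_pct >= 58 and delay_min < 127 → X
flight=L43: load_pct >= 58 and delay_min < 127 → X
flight=L50: load_pct >= 92 or delay_min >= 59 → Q
flight=L53: load_pct >= 80 → A
flight=L57: load_pct >= 92 or delay_min >= 59 → Q
flight=L59: load_pct >= 49 → B
flight=L86: load_pct >= 49 → B
flight=L90: load_pct >= 92 or delay_min >= 59 → Q

R, Q, A, X, X, Q, A, Q, B, B, Q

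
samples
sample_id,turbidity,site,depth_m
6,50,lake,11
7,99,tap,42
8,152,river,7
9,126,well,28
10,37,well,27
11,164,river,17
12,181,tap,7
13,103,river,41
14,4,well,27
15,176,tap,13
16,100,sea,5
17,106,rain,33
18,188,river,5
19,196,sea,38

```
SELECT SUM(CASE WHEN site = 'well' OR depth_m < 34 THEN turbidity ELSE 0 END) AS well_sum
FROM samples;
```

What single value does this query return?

1284

sample_id=6: ✓ → 50
sample_id=7: ✗
sample_id=8: ✓ → 152
sample_id=9: ✓ → 126
sample_id=10: ✓ → 37
sample_id=11: ✓ → 164
sample_id=12: ✓ → 181
sample_id=13: ✗
sample_id=14: ✓ → 4
sample_id=15: ✓ → 176
sample_id=16: ✓ → 100
sample_id=17: ✓ → 106
sample_id=18: ✓ → 188
sample_id=19: ✗
well_sum = 50 + 152 + 126 + 37 + 164 + 181 + 4 + 176 + 100 + 106 + 188 = 1284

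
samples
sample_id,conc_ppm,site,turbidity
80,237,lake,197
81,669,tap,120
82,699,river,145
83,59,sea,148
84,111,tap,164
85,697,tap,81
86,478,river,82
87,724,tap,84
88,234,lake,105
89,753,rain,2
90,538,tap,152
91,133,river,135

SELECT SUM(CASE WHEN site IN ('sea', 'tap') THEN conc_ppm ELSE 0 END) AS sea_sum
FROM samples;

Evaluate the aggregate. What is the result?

sample_id=80: ✗
sample_id=81: ✓ → 669
sample_id=82: ✗
sample_id=83: ✓ → 59
sample_id=84: ✓ → 111
sample_id=85: ✓ → 697
sample_id=86: ✗
sample_id=87: ✓ → 724
sample_id=88: ✗
sample_id=89: ✗
sample_id=90: ✓ → 538
sample_id=91: ✗
sea_sum = 669 + 59 + 111 + 697 + 724 + 538 = 2798

2798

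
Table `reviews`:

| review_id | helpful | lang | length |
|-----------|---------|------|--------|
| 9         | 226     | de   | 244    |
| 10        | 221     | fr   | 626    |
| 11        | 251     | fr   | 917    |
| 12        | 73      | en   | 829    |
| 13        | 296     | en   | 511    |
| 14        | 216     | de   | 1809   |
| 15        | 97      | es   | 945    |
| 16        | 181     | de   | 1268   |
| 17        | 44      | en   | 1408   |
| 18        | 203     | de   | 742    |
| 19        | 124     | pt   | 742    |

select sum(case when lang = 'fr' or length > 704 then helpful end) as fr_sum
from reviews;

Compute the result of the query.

review_id=9: ✗
review_id=10: ✓ → 221
review_id=11: ✓ → 251
review_id=12: ✓ → 73
review_id=13: ✗
review_id=14: ✓ → 216
review_id=15: ✓ → 97
review_id=16: ✓ → 181
review_id=17: ✓ → 44
review_id=18: ✓ → 203
review_id=19: ✓ → 124
fr_sum = 221 + 251 + 73 + 216 + 97 + 181 + 44 + 203 + 124 = 1410

1410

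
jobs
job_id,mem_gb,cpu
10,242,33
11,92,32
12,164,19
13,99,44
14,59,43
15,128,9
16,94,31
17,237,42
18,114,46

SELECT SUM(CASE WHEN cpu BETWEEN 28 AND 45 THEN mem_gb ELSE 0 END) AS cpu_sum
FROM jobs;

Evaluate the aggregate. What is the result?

job_id=10: ✓ → 242
job_id=11: ✓ → 92
job_id=12: ✗
job_id=13: ✓ → 99
job_id=14: ✓ → 59
job_id=15: ✗
job_id=16: ✓ → 94
job_id=17: ✓ → 237
job_id=18: ✗
cpu_sum = 242 + 92 + 99 + 59 + 94 + 237 = 823

823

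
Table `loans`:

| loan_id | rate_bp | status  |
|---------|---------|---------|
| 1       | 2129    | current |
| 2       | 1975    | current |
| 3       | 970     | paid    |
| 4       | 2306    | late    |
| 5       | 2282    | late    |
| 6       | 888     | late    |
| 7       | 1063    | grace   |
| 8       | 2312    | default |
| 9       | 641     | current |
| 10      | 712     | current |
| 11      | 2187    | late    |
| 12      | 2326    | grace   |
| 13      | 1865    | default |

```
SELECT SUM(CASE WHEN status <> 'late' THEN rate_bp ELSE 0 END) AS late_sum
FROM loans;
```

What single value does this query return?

loan_id=1: ✓ → 2129
loan_id=2: ✓ → 1975
loan_id=3: ✓ → 970
loan_id=4: ✗
loan_id=5: ✗
loan_id=6: ✗
loan_id=7: ✓ → 1063
loan_id=8: ✓ → 2312
loan_id=9: ✓ → 641
loan_id=10: ✓ → 712
loan_id=11: ✗
loan_id=12: ✓ → 2326
loan_id=13: ✓ → 1865
late_sum = 2129 + 1975 + 970 + 1063 + 2312 + 641 + 712 + 2326 + 1865 = 13993

13993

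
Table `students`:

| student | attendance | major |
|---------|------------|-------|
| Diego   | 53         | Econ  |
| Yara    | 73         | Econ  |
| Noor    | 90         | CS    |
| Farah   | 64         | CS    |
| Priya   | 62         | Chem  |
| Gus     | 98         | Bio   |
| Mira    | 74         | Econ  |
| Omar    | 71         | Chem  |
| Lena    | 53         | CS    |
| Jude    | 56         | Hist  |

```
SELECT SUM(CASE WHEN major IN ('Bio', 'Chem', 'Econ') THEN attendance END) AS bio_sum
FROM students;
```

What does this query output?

431

student=Diego: ✓ → 53
student=Yara: ✓ → 73
student=Noor: ✗
student=Farah: ✗
student=Priya: ✓ → 62
student=Gus: ✓ → 98
student=Mira: ✓ → 74
student=Omar: ✓ → 71
student=Lena: ✗
student=Jude: ✗
bio_sum = 53 + 73 + 62 + 98 + 74 + 71 = 431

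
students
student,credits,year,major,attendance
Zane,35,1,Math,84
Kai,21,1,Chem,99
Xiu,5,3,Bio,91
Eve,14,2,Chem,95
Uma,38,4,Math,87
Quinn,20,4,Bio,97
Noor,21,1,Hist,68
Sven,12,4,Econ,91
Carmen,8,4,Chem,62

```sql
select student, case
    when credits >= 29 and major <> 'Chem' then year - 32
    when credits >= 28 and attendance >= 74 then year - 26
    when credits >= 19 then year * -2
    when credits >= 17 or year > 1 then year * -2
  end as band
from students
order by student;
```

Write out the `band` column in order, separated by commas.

-8, -4, -2, -2, -8, -8, -28, -6, -31

student=Carmen: credits >= 17 or year > 1 → -8
student=Eve: credits >= 17 or year > 1 → -4
student=Kai: credits >= 19 → -2
student=Noor: credits >= 19 → -2
student=Quinn: credits >= 19 → -8
student=Sven: credits >= 17 or year > 1 → -8
student=Uma: credits >= 29 and major <> 'Chem' → -28
student=Xiu: credits >= 17 or year > 1 → -6
student=Zane: credits >= 29 and major <> 'Chem' → -31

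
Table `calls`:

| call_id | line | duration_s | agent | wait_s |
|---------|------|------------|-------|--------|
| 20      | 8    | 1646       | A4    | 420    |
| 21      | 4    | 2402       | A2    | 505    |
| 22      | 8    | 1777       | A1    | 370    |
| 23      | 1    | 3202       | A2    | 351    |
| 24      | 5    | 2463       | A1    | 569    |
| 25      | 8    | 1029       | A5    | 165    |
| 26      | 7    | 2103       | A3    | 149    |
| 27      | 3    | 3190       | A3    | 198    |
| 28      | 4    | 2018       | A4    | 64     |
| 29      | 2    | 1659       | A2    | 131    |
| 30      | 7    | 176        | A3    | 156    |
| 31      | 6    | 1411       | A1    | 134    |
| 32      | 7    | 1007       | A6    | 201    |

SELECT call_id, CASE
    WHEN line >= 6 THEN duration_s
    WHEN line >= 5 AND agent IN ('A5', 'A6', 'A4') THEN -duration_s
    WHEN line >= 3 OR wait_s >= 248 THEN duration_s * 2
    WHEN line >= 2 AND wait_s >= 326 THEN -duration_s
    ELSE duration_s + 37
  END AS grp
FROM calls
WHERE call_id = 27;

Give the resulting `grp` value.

6380

call_id = 27: line=3, duration_s=3190, agent=A3, wait_s=198.
line >= 6 → false
line >= 5 AND agent IN ('A5', 'A6', 'A4') → false
line >= 3 OR wait_s >= 248 → true → 6380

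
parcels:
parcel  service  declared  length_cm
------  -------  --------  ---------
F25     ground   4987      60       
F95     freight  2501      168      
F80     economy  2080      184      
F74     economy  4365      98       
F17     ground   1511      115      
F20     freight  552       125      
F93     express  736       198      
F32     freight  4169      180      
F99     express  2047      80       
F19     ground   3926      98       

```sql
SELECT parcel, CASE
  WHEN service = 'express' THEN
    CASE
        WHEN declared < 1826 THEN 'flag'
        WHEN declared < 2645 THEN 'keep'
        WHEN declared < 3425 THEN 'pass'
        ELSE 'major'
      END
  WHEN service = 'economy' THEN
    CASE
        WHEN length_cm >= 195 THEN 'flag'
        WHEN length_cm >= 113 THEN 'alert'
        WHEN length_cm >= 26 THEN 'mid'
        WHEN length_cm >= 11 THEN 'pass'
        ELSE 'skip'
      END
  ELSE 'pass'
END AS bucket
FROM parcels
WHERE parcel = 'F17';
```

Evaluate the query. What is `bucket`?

parcel = F17: service=ground, declared=1511, length_cm=115.
service='ground' → outer ELSE → pass

pass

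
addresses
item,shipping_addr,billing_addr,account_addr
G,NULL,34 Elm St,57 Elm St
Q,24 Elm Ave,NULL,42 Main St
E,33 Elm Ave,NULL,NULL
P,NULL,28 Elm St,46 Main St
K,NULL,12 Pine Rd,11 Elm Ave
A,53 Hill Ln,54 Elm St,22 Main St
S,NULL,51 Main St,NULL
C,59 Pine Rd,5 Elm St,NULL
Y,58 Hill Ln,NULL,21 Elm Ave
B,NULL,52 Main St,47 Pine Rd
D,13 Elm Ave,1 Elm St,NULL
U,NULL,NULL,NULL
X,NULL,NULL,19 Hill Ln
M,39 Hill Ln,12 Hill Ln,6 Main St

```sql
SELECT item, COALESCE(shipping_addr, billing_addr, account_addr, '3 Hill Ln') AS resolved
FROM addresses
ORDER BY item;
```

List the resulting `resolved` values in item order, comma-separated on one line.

53 Hill Ln, 52 Main St, 59 Pine Rd, 13 Elm Ave, 33 Elm Ave, 34 Elm St, 12 Pine Rd, 39 Hill Ln, 28 Elm St, 24 Elm Ave, 51 Main St, 3 Hill Ln, 19 Hill Ln, 58 Hill Ln

item=A: shipping_addr=53 Hill Ln → 53 Hill Ln
item=B: shipping_addr=NULL, billing_addr=52 Main St → 52 Main St
item=C: shipping_addr=59 Pine Rd → 59 Pine Rd
item=D: shipping_addr=13 Elm Ave → 13 Elm Ave
item=E: shipping_addr=33 Elm Ave → 33 Elm Ave
item=G: shipping_addr=NULL, billing_addr=34 Elm St → 34 Elm St
item=K: shipping_addr=NULL, billing_addr=12 Pine Rd → 12 Pine Rd
item=M: shipping_addr=39 Hill Ln → 39 Hill Ln
item=P: shipping_addr=NULL, billing_addr=28 Elm St → 28 Elm St
item=Q: shipping_addr=24 Elm Ave → 24 Elm Ave
item=S: shipping_addr=NULL, billing_addr=51 Main St → 51 Main St
item=U: shipping_addr=NULL, billing_addr=NULL, account_addr=NULL, → literal 3 Hill Ln → 3 Hill Ln
item=X: shipping_addr=NULL, billing_addr=NULL, account_addr=19 Hill Ln → 19 Hill Ln
item=Y: shipping_addr=58 Hill Ln → 58 Hill Ln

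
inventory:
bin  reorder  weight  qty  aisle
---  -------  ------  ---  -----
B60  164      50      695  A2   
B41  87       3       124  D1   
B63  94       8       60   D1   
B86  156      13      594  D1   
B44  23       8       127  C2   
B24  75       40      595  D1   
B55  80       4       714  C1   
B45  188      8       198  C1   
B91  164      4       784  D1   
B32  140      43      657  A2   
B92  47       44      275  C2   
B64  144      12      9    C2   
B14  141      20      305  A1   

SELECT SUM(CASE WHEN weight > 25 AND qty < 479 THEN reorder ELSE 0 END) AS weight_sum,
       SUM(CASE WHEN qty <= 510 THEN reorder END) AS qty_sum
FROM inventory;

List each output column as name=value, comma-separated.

[weight_sum: weight > 25 AND qty < 479]
bin=B60: ✗
bin=B41: ✗
bin=B63: ✗
bin=B86: ✗
bin=B44: ✗
bin=B24: ✗
bin=B55: ✗
bin=B45: ✗
bin=B91: ✗
bin=B32: ✗
bin=B92: ✓ → 47
bin=B64: ✗
bin=B14: ✗
weight_sum = 47
—
[qty_sum: qty <= 510]
bin=B60: ✗
bin=B41: ✓ → 87
bin=B63: ✓ → 94
bin=B86: ✗
bin=B44: ✓ → 23
bin=B24: ✗
bin=B55: ✗
bin=B45: ✓ → 188
bin=B91: ✗
bin=B32: ✗
bin=B92: ✓ → 47
bin=B64: ✓ → 144
bin=B14: ✓ → 141
qty_sum = 87 + 94 + 23 + 188 + 47 + 144 + 141 = 724

weight_sum=47, qty_sum=724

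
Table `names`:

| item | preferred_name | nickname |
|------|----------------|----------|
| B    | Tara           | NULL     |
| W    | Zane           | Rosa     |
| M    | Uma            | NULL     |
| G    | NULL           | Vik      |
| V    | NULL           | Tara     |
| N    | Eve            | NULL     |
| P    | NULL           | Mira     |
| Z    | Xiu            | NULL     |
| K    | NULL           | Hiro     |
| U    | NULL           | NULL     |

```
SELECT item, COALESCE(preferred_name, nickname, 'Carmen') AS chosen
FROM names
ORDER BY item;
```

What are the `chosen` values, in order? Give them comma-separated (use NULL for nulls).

Tara, Vik, Hiro, Uma, Eve, Mira, Carmen, Tara, Zane, Xiu

item=B: preferred_name=Tara → Tara
item=G: preferred_name=NULL, nickname=Vik → Vik
item=K: preferred_name=NULL, nickname=Hiro → Hiro
item=M: preferred_name=Uma → Uma
item=N: preferred_name=Eve → Eve
item=P: preferred_name=NULL, nickname=Mira → Mira
item=U: preferred_name=NULL, nickname=NULL, → literal Carmen → Carmen
item=V: preferred_name=NULL, nickname=Tara → Tara
item=W: preferred_name=Zane → Zane
item=Z: preferred_name=Xiu → Xiu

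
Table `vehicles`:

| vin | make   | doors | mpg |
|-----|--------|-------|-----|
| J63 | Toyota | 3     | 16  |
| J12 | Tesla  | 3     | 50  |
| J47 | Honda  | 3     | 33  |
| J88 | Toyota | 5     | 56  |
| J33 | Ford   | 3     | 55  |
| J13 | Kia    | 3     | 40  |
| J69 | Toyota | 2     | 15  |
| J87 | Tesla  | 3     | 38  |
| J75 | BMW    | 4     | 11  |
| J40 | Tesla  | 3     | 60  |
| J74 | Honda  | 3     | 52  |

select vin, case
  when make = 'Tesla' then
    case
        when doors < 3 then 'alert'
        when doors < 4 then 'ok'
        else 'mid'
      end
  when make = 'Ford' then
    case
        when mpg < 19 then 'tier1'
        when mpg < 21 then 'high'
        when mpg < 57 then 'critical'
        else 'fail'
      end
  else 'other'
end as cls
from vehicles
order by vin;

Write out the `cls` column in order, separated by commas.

vin=J12: make='Tesla' → inner[doors < 4] → ok
vin=J13: make='Kia' → outer ELSE → other
vin=J33: make='Ford' → inner[mpg < 57] → critical
vin=J40: make='Tesla' → inner[doors < 4] → ok
vin=J47: make='Honda' → outer ELSE → other
vin=J63: make='Toyota' → outer ELSE → other
vin=J69: make='Toyota' → outer ELSE → other
vin=J74: make='Honda' → outer ELSE → other
vin=J75: make='BMW' → outer ELSE → other
vin=J87: make='Tesla' → inner[doors < 4] → ok
vin=J88: make='Toyota' → outer ELSE → other

ok, other, critical, ok, other, other, other, other, other, ok, other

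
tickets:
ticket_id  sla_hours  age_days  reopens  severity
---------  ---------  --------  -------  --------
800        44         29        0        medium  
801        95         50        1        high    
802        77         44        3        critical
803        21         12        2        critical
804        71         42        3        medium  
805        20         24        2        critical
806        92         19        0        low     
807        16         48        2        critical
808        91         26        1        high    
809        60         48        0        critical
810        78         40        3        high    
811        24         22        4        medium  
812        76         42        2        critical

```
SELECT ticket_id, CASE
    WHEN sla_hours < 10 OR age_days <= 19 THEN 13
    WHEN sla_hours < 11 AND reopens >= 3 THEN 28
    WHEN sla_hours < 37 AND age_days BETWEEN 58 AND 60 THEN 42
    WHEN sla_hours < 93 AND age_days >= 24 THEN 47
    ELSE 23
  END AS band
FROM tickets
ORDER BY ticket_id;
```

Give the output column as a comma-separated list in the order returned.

47, 23, 47, 13, 47, 47, 13, 47, 47, 47, 47, 23, 47

ticket_id=800: sla_hours < 93 AND age_days >= 24 → 47
ticket_id=801: ELSE → 23
ticket_id=802: sla_hours < 93 AND age_days >= 24 → 47
ticket_id=803: sla_hours < 10 OR age_days <= 19 → 13
ticket_id=804: sla_hours < 93 AND age_days >= 24 → 47
ticket_id=805: sla_hours < 93 AND age_days >= 24 → 47
ticket_id=806: sla_hours < 10 OR age_days <= 19 → 13
ticket_id=807: sla_hours < 93 AND age_days >= 24 → 47
ticket_id=808: sla_hours < 93 AND age_days >= 24 → 47
ticket_id=809: sla_hours < 93 AND age_days >= 24 → 47
ticket_id=810: sla_hours < 93 AND age_days >= 24 → 47
ticket_id=811: ELSE → 23
ticket_id=812: sla_hours < 93 AND age_days >= 24 → 47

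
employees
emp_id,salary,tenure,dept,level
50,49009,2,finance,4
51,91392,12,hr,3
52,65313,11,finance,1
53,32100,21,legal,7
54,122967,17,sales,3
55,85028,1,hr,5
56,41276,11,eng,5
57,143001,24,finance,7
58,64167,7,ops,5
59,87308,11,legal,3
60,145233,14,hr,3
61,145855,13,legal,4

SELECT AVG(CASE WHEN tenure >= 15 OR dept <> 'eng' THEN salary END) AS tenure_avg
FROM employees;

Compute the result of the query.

emp_id=50: ✓ → 49009
emp_id=51: ✓ → 91392
emp_id=52: ✓ → 65313
emp_id=53: ✓ → 32100
emp_id=54: ✓ → 122967
emp_id=55: ✓ → 85028
emp_id=56: ✗
emp_id=57: ✓ → 143001
emp_id=58: ✓ → 64167
emp_id=59: ✓ → 87308
emp_id=60: ✓ → 145233
emp_id=61: ✓ → 145855
tenure_avg = (49009 + 91392 + 65313 + 32100 + 122967 + 85028 + 143001 + 64167 + 87308 + 145233 + 145855) / 11 = 93761.1818181818

93761.1818181818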